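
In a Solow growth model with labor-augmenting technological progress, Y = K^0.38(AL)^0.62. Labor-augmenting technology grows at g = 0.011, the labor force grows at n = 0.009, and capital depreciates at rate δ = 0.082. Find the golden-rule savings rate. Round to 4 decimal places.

The effective depreciation rate is n + g + δ = 0.009 + 0.011 + 0.082 = 0.102.
At the golden rule MPK = n+g+δ, and in any Cobb-Douglas steady state s = (n+g+δ)·k/y = MPK·k/y = capital's share 0.38.

s_gold = 0.3800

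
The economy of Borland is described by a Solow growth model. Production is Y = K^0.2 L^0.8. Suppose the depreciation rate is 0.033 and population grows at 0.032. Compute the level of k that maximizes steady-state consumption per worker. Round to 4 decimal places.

The effective depreciation rate is n + δ = 0.032 + 0.033 = 0.065.
Maximizing c = f(k) − (n+δ)·k gives f'(k) = n+δ, i.e. 0.2·k^(0.2−1) = 0.065, so k_gold = (0.2/0.065)^(1/0.8) ≈ 4.0752.

k_gold ≈ 4.0752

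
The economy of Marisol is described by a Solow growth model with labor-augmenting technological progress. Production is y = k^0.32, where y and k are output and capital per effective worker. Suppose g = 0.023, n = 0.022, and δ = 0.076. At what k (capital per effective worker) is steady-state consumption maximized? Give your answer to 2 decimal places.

n + g + δ = 0.022 + 0.023 + 0.076 = 0.121.
At the golden rule the marginal product of capital equals n+g+δ: 0.32·k^(0.32−1) = 0.121. Solving, k_gold = (0.32/0.121)^(1/0.68) ≈ 4.1795.

k_gold ≈ 4.18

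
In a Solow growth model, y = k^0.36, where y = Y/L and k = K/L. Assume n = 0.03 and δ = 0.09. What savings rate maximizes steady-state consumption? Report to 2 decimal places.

n + δ = 0.03 + 0.09 = 0.12.
At the golden rule MPK = n+δ, and in any Cobb-Douglas steady state s = (n+δ)·k/y = MPK·k/y = capital's share 0.36.

s_gold = 0.36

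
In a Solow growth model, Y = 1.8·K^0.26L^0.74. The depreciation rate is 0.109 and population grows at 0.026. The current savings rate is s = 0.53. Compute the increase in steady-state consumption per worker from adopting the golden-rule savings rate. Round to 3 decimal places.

Δc ≈ 0.380

n + δ = 0.026 + 0.109 = 0.135.
Current steady state (s = 0.53): k* = (0.53·1.8/0.135)^(1/0.74) ≈ 14.0471, y* = 1.8·14.0471^0.26 ≈ 3.5780, c* = (1−0.53)·3.5780 ≈ 1.6817.
Setting f'(k) = n+δ gives 0.26·1.8·k^(0.26−1) = 0.135, hence k_gold = (0.26·1.8/0.135)^(1/0.74) ≈ 5.3655.
y_gold = 1.8·5.3655^0.26 ≈ 2.7859, c_gold = y_gold − 0.135·k_gold ≈ 2.0616.
Gain: Δc = 2.0616 − 1.6817 ≈ 0.3799.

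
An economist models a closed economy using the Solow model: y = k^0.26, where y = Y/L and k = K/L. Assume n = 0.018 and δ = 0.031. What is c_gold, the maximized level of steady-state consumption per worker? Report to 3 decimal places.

n + δ = 0.018 + 0.031 = 0.049.
At the golden rule the marginal product of capital equals n+δ: 0.26·k^(0.26−1) = 0.049. Solving, k_gold = (0.26/0.049)^(1/0.74) ≈ 9.5374.
y_gold = 9.5374^0.26 ≈ 1.7974.
c_gold = y_gold − (n+δ)·k_gold = 1.7974 − 0.049·9.5374 ≈ 1.3301.

c_gold ≈ 1.330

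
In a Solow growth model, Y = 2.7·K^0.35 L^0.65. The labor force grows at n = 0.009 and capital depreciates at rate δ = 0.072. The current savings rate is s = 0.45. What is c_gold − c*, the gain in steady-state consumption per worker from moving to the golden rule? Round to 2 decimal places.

Δc ≈ 0.21

Capital per worker breaks even when investment replaces (n + δ)·k; here n + δ = 0.081.
Current steady state (s = 0.45): k* = (0.45·2.7/0.081)^(1/0.65) ≈ 64.4720, y* = 2.7·64.4720^0.35 ≈ 11.6050, c* = (1−0.45)·11.6050 ≈ 6.3827.
Golden rule sets MPK = n+δ: 0.35·2.7·k^(0.35−1) = 0.081, so k_gold = (0.35·2.7/0.081)^(1/0.65) ≈ 43.7982.
y_gold = 2.7·43.7982^0.35 ≈ 10.1362, c_gold = y_gold − 0.081·k_gold ≈ 6.5885.
Gain: Δc = 6.5885 − 6.3827 ≈ 0.2058.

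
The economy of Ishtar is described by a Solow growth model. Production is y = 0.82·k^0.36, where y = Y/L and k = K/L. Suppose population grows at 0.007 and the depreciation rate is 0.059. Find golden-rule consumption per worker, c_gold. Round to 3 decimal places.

c_gold ≈ 1.219

The effective depreciation rate is n + δ = 0.007 + 0.059 = 0.066.
Maximizing c = f(k) − (n+δ)·k gives f'(k) = n+δ, i.e. 0.36·0.82·k^(0.36−1) = 0.066, so k_gold = (0.36·0.82/0.066)^(1/0.64) ≈ 10.3877.
y_gold = 0.82·10.3877^0.36 ≈ 1.9044.
c_gold = y_gold − (n+δ)·k_gold = 1.9044 − 0.066·10.3877 ≈ 1.2188.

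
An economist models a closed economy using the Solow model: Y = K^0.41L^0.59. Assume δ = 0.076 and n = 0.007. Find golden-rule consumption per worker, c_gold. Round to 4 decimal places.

c_gold ≈ 1.7903

n + δ = 0.007 + 0.076 = 0.083.
At the golden rule the marginal product of capital equals n+δ: 0.41·k^(0.41−1) = 0.083. Solving, k_gold = (0.41/0.083)^(1/0.59) ≈ 14.9890.
y_gold = 14.9890^0.41 ≈ 3.0344.
c_gold = y_gold − (n+δ)·k_gold = 3.0344 − 0.083·14.9890 ≈ 1.7903.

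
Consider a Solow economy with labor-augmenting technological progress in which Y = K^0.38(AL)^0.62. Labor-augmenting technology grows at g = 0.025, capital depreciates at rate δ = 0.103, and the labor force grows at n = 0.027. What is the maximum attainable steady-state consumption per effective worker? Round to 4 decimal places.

c_gold ≈ 1.0742

n + g + δ = 0.027 + 0.025 + 0.103 = 0.155.
Golden rule sets MPK = n+g+δ: 0.38·k^(0.38−1) = 0.155, so k_gold = (0.38/0.155)^(1/0.62) ≈ 4.2476.
y_gold = 4.2476^0.38 ≈ 1.7326.
c_gold = y_gold − (n+g+δ)·k_gold = 1.7326 − 0.155·4.2476 ≈ 1.0742.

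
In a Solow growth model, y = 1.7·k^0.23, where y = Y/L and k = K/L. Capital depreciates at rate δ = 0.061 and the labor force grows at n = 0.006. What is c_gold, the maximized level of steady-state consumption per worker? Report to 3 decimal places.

Capital per worker breaks even when investment replaces (n + δ)·k; here n + δ = 0.067.
Maximizing c = f(k) − (n+δ)·k gives f'(k) = n+δ, i.e. 0.23·1.7·k^(0.23−1) = 0.067, so k_gold = (0.23·1.7/0.067)^(1/0.77) ≈ 9.8841.
y_gold = 1.7·9.8841^0.23 ≈ 2.8793.
c_gold = y_gold − (n+δ)·k_gold = 2.8793 − 0.067·9.8841 ≈ 2.2170.

c_gold ≈ 2.217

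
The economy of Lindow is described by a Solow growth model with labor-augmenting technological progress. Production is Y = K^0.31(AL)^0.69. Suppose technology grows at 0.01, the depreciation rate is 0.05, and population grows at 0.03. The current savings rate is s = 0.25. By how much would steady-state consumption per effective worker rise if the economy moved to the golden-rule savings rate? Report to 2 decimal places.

Δc ≈ 0.02

Capital per effective worker breaks even when investment replaces (n + g + δ)·k; here n + g + δ = 0.09.
Current steady state (s = 0.25): k* = (0.25/0.09)^(1/0.69) ≈ 4.3958, y* = 4.3958^0.31 ≈ 1.5825, c* = (1−0.25)·1.5825 ≈ 1.1869.
Setting f'(k) = n+g+δ gives 0.31·k^(0.31−1) = 0.09, hence k_gold = (0.31/0.09)^(1/0.69) ≈ 6.0039.
y_gold = 6.0039^0.31 ≈ 1.7431, c_gold = y_gold − 0.09·k_gold ≈ 1.2027.
Gain: Δc = 1.2027 − 1.1869 ≈ 0.0158.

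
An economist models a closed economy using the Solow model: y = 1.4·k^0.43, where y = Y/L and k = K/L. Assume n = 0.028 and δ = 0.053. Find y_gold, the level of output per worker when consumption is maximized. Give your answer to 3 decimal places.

y_gold ≈ 6.357

n + δ = 0.028 + 0.053 = 0.081.
Setting f'(k) = n+δ gives 0.43·1.4·k^(0.43−1) = 0.081, hence k_gold = (0.43·1.4/0.081)^(1/0.57) ≈ 33.7494.
Output: y_gold = 1.4·k_gold^0.43 = 1.4·33.7494^0.43 ≈ 6.3574.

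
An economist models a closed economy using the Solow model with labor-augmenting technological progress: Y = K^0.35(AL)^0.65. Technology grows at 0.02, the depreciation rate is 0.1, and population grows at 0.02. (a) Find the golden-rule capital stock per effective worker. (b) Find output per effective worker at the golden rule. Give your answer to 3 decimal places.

Capital per effective worker breaks even when investment replaces (n + g + δ)·k; here n + g + δ = 0.14.
Maximizing c = f(k) − (n+g+δ)·k gives f'(k) = n+g+δ, i.e. 0.35·k^(0.35−1) = 0.14, so k_gold = (0.35/0.14)^(1/0.65) ≈ 4.0946.
y_gold = 4.0946^0.35 ≈ 1.6379.

(a) k_gold ≈ 4.095; (b) y_gold ≈ 1.638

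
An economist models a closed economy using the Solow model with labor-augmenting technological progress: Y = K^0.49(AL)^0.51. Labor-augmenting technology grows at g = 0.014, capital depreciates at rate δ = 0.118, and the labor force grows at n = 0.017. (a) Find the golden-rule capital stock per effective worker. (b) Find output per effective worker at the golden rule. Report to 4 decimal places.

The effective depreciation rate is n + g + δ = 0.017 + 0.014 + 0.118 = 0.149.
Maximizing c = f(k) − (n+g+δ)·k gives f'(k) = n+g+δ, i.e. 0.49·k^(0.49−1) = 0.149, so k_gold = (0.49/0.149)^(1/0.51) ≈ 10.3215.
y_gold = 10.3215^0.49 ≈ 3.1386.

(a) k_gold ≈ 10.3215; (b) y_gold ≈ 3.1386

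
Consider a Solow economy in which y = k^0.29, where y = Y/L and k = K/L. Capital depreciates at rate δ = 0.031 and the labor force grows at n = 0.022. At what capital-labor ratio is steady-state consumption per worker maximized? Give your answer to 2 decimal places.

The effective depreciation rate is n + δ = 0.022 + 0.031 = 0.053.
Maximizing c = f(k) − (n+δ)·k gives f'(k) = n+δ, i.e. 0.29·k^(0.29−1) = 0.053, so k_gold = (0.29/0.053)^(1/0.71) ≈ 10.9549.

k_gold ≈ 10.95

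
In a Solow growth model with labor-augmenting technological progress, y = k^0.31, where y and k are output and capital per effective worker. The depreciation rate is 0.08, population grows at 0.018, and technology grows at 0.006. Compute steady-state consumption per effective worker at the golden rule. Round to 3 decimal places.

c_gold ≈ 1.127

Capital per effective worker breaks even when investment replaces (n + g + δ)·k; here n + g + δ = 0.104.
Maximizing c = f(k) − (n+g+δ)·k gives f'(k) = n+g+δ, i.e. 0.31·k^(0.31−1) = 0.104, so k_gold = (0.31/0.104)^(1/0.69) ≈ 4.8689.
y_gold = 4.8689^0.31 ≈ 1.6334.
c_gold = y_gold − (n+g+δ)·k_gold = 1.6334 − 0.104·4.8689 ≈ 1.1271.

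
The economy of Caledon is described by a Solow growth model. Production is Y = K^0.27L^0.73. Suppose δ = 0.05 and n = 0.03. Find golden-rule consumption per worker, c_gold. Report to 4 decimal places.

The effective depreciation rate is n + δ = 0.03 + 0.05 = 0.08.
Setting f'(k) = n+δ gives 0.27·k^(0.27−1) = 0.08, hence k_gold = (0.27/0.08)^(1/0.73) ≈ 5.2925.
y_gold = 5.2925^0.27 ≈ 1.5682.
c_gold = y_gold − (n+δ)·k_gold = 1.5682 − 0.08·5.2925 ≈ 1.1448.

c_gold ≈ 1.1448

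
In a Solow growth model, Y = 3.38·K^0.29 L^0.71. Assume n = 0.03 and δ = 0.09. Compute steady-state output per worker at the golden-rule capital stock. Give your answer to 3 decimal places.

y_gold ≈ 7.970

Break-even investment rate: n + δ = 0.03 + 0.09 = 0.12.
Maximizing c = f(k) − (n+δ)·k gives f'(k) = n+δ, i.e. 0.29·3.38·k^(0.29−1) = 0.12, so k_gold = (0.29·3.38/0.12)^(1/0.71) ≈ 19.2617.
Output: y_gold = 3.38·k_gold^0.29 = 3.38·19.2617^0.29 ≈ 7.9704.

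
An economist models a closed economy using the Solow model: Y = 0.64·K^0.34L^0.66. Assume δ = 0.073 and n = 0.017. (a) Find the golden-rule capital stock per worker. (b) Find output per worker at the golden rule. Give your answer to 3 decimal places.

The effective depreciation rate is n + δ = 0.017 + 0.073 = 0.09.
Maximizing c = f(k) − (n+δ)·k gives f'(k) = n+δ, i.e. 0.34·0.64·k^(0.34−1) = 0.09, so k_gold = (0.34·0.64/0.09)^(1/0.66) ≈ 3.8101.
y_gold = 0.64·3.8101^0.34 ≈ 1.0086.

(a) k_gold ≈ 3.810; (b) y_gold ≈ 1.009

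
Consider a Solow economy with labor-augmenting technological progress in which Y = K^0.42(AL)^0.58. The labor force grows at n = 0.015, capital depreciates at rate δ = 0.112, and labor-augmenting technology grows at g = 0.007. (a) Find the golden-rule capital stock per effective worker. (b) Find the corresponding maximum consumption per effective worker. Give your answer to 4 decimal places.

(a) k_gold ≈ 7.1684; (b) c_gold ≈ 1.3265

n + g + δ = 0.015 + 0.007 + 0.112 = 0.134.
Golden rule sets MPK = n+g+δ: 0.42·k^(0.42−1) = 0.134, so k_gold = (0.42/0.134)^(1/0.58) ≈ 7.1684.
y_gold = 7.1684^0.42 ≈ 2.2871; c_gold = y_gold − 0.134·k_gold ≈ 1.3265.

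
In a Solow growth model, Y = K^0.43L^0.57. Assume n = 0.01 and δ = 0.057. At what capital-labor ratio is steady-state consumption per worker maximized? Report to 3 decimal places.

The effective depreciation rate is n + δ = 0.01 + 0.057 = 0.067.
Golden rule sets MPK = n+δ: 0.43·k^(0.43−1) = 0.067, so k_gold = (0.43/0.067)^(1/0.57) ≈ 26.0904.

k_gold ≈ 26.090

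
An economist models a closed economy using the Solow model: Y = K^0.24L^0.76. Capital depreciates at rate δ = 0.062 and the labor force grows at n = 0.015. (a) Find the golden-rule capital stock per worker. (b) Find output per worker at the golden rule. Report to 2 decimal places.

Break-even investment rate: n + δ = 0.015 + 0.062 = 0.077.
Maximizing c = f(k) − (n+δ)·k gives f'(k) = n+δ, i.e. 0.24·k^(0.24−1) = 0.077, so k_gold = (0.24/0.077)^(1/0.76) ≈ 4.4631.
y_gold = 4.4631^0.24 ≈ 1.4319.

(a) k_gold ≈ 4.46; (b) y_gold ≈ 1.43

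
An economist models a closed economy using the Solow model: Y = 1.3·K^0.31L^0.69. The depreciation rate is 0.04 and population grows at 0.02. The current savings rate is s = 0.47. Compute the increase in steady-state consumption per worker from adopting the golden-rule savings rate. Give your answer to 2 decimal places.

Δc ≈ 0.16

n + δ = 0.02 + 0.04 = 0.06.
Current steady state (s = 0.47): k* = (0.47·1.3/0.06)^(1/0.69) ≈ 28.8875, y* = 1.3·28.8875^0.31 ≈ 3.6878, c* = (1−0.47)·3.6878 ≈ 1.9545.
Setting f'(k) = n+δ gives 0.31·1.3·k^(0.31−1) = 0.06, hence k_gold = (0.31·1.3/0.06)^(1/0.69) ≈ 15.8042.
y_gold = 1.3·15.8042^0.31 ≈ 3.0589, c_gold = y_gold − 0.06·k_gold ≈ 2.1106.
Gain: Δc = 2.1106 − 1.9545 ≈ 0.1561.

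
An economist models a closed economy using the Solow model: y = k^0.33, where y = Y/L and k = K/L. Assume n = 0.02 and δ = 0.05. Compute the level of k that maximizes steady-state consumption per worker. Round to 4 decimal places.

n + δ = 0.02 + 0.05 = 0.07.
Maximizing c = f(k) − (n+δ)·k gives f'(k) = n+δ, i.e. 0.33·k^(0.33−1) = 0.07, so k_gold = (0.33/0.07)^(1/0.67) ≈ 10.1181.

k_gold ≈ 10.1181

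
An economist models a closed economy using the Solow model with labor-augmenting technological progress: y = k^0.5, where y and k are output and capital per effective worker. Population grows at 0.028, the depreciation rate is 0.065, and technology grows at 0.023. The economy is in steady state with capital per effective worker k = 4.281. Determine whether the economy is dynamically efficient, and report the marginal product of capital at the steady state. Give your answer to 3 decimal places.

dynamically efficient; MPK ≈ 0.242

Break-even investment rate: n + g + δ = 0.028 + 0.023 + 0.065 = 0.116.
MPK = 0.5·k^(0.5−1) = 0.5·4.281^(-0.5) ≈ 0.2417.
MPK > 0.116, so the economy is dynamically efficient (under-saving).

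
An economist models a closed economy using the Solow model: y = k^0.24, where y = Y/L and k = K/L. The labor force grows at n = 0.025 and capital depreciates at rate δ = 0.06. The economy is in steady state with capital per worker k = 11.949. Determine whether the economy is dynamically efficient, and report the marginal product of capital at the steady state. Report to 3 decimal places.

Capital per worker breaks even when investment replaces (n + δ)·k; here n + δ = 0.085.
MPK = 0.24·k^(0.24−1) = 0.24·11.949^(-0.76) ≈ 0.0364.
MPK < 0.085, so the economy is dynamically inefficient (over-saving).

dynamically inefficient; MPK ≈ 0.036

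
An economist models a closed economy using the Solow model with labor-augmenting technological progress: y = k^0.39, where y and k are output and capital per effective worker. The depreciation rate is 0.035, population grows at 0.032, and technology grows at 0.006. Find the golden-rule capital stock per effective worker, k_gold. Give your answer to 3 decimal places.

The effective depreciation rate is n + g + δ = 0.032 + 0.006 + 0.035 = 0.073.
Maximizing c = f(k) − (n+g+δ)·k gives f'(k) = n+g+δ, i.e. 0.39·k^(0.39−1) = 0.073, so k_gold = (0.39/0.073)^(1/0.61) ≈ 15.5962.

k_gold ≈ 15.596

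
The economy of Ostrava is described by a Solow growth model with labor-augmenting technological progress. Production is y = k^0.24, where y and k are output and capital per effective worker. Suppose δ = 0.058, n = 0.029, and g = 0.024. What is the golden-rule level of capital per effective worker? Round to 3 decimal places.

k_gold ≈ 2.758

Break-even investment rate: n + g + δ = 0.029 + 0.024 + 0.058 = 0.111.
Golden rule sets MPK = n+g+δ: 0.24·k^(0.24−1) = 0.111, so k_gold = (0.24/0.111)^(1/0.76) ≈ 2.7583.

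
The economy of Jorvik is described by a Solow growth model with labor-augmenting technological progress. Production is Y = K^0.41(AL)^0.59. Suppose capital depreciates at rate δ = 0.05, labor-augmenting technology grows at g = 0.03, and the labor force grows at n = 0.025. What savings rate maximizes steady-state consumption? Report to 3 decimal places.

s_gold = 0.410

n + g + δ = 0.025 + 0.03 + 0.05 = 0.105.
At the golden rule MPK = n+g+δ, and in any Cobb-Douglas steady state s = (n+g+δ)·k/y = MPK·k/y = capital's share 0.41.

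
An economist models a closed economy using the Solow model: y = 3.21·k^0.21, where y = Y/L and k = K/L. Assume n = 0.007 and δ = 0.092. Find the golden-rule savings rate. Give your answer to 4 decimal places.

Capital per worker breaks even when investment replaces (n + δ)·k; here n + δ = 0.099.
At the golden rule MPK = n+δ, and in any Cobb-Douglas steady state s = (n+δ)·k/y = MPK·k/y = capital's share 0.21.

s_gold = 0.2100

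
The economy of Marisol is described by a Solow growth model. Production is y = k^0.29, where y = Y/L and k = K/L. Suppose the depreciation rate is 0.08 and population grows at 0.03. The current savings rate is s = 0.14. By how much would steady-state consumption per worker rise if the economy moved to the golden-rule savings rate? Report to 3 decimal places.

Capital per worker breaks even when investment replaces (n + δ)·k; here n + δ = 0.11.
Current steady state (s = 0.14): k* = (0.14/0.11)^(1/0.71) ≈ 1.4045, y* = 1.4045^0.29 ≈ 1.1035, c* = (1−0.14)·1.1035 ≈ 0.9490.
Maximizing c = f(k) − (n+δ)·k gives f'(k) = n+δ, i.e. 0.29·k^(0.29−1) = 0.11, so k_gold = (0.29/0.11)^(1/0.71) ≈ 3.9171.
y_gold = 3.9171^0.29 ≈ 1.4858, c_gold = y_gold − 0.11·k_gold ≈ 1.0549.
Gain: Δc = 1.0549 − 0.9490 ≈ 0.1059.

Δc ≈ 0.106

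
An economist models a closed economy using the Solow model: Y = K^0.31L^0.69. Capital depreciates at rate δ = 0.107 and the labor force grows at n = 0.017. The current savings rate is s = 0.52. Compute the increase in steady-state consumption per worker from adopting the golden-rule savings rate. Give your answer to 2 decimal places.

Δc ≈ 0.13

The effective depreciation rate is n + δ = 0.017 + 0.107 = 0.124.
Current steady state (s = 0.52): k* = (0.52/0.124)^(1/0.69) ≈ 7.9853, y* = 7.9853^0.31 ≈ 1.9042, c* = (1−0.52)·1.9042 ≈ 0.9140.
Setting f'(k) = n+δ gives 0.31·k^(0.31−1) = 0.124, hence k_gold = (0.31/0.124)^(1/0.69) ≈ 3.7733.
y_gold = 3.7733^0.31 ≈ 1.5093, c_gold = y_gold − 0.124·k_gold ≈ 1.0414.
Gain: Δc = 1.0414 − 0.9140 ≈ 0.1274.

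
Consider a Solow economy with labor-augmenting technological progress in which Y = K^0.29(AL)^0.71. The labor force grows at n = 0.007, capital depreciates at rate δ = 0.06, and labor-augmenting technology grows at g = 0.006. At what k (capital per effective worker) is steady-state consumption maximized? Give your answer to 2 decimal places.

The effective depreciation rate is n + g + δ = 0.007 + 0.006 + 0.06 = 0.073.
At the golden rule the marginal product of capital equals n+g+δ: 0.29·k^(0.29−1) = 0.073. Solving, k_gold = (0.29/0.073)^(1/0.71) ≈ 6.9786.

k_gold ≈ 6.98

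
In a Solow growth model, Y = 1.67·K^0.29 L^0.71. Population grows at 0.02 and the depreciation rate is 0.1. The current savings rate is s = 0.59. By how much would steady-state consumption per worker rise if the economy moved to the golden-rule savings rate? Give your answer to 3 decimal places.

Δc ≈ 0.478

Break-even investment rate: n + δ = 0.02 + 0.1 = 0.12.
Current steady state (s = 0.59): k* = (0.59·1.67/0.12)^(1/0.71) ≈ 19.4030, y* = 1.67·19.4030^0.29 ≈ 3.9464, c* = (1−0.59)·3.9464 ≈ 1.6180.
Golden rule sets MPK = n+δ: 0.29·1.67·k^(0.29−1) = 0.12, so k_gold = (0.29·1.67/0.12)^(1/0.71) ≈ 7.1355.
y_gold = 1.67·7.1355^0.29 ≈ 2.9526, c_gold = y_gold − 0.12·k_gold ≈ 2.0964.
Gain: Δc = 2.0964 − 1.6180 ≈ 0.4784.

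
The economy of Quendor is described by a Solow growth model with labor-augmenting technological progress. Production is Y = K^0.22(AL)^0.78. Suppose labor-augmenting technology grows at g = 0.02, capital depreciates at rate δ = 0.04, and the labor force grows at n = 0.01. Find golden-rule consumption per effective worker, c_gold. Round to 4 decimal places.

Capital per effective worker breaks even when investment replaces (n + g + δ)·k; here n + g + δ = 0.07.
Maximizing c = f(k) − (n+g+δ)·k gives f'(k) = n+g+δ, i.e. 0.22·k^(0.22−1) = 0.07, so k_gold = (0.22/0.07)^(1/0.78) ≈ 4.3411.
y_gold = 4.3411^0.22 ≈ 1.3812.
c_gold = y_gold − (n+g+δ)·k_gold = 1.3812 − 0.07·4.3411 ≈ 1.0774.

c_gold ≈ 1.0774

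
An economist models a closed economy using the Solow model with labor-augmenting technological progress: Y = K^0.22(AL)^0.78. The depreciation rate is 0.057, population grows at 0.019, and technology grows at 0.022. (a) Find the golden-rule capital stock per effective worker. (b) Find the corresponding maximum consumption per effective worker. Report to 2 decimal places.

(a) k_gold ≈ 2.82; (b) c_gold ≈ 0.98

The effective depreciation rate is n + g + δ = 0.019 + 0.022 + 0.057 = 0.098.
Setting f'(k) = n+g+δ gives 0.22·k^(0.22−1) = 0.098, hence k_gold = (0.22/0.098)^(1/0.78) ≈ 2.8200.
y_gold = 2.8200^0.22 ≈ 1.2562; c_gold = y_gold − 0.098·k_gold ≈ 0.9798.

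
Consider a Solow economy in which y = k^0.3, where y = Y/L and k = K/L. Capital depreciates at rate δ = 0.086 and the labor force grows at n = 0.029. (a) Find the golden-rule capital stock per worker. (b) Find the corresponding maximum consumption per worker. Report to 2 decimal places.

(a) k_gold ≈ 3.93; (b) c_gold ≈ 1.06

Break-even investment rate: n + δ = 0.029 + 0.086 = 0.115.
Maximizing c = f(k) − (n+δ)·k gives f'(k) = n+δ, i.e. 0.3·k^(0.3−1) = 0.115, so k_gold = (0.3/0.115)^(1/0.7) ≈ 3.9345.
y_gold = 3.9345^0.3 ≈ 1.5082; c_gold = y_gold − 0.115·k_gold ≈ 1.0558.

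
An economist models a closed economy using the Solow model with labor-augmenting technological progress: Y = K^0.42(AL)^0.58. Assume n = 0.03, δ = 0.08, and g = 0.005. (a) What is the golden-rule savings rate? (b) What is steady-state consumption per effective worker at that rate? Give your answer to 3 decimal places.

The effective depreciation rate is n + g + δ = 0.03 + 0.005 + 0.08 = 0.115.
For Cobb-Douglas, s_gold equals capital's share: s_gold = 0.42.
Golden rule sets MPK = n+g+δ: 0.42·k^(0.42−1) = 0.115, so k_gold = (0.42/0.115)^(1/0.58) ≈ 9.3307.
y_gold = 9.3307^0.42 ≈ 2.5548; c_gold = (1−0.42)·y_gold ≈ 1.4818.

(a) s_gold = 0.420; (b) c_gold ≈ 1.482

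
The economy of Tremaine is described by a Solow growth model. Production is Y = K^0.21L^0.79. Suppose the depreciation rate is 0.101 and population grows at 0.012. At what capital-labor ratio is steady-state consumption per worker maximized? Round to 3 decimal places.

k_gold ≈ 2.191

n + δ = 0.012 + 0.101 = 0.113.
Setting f'(k) = n+δ gives 0.21·k^(0.21−1) = 0.113, hence k_gold = (0.21/0.113)^(1/0.79) ≈ 2.1912.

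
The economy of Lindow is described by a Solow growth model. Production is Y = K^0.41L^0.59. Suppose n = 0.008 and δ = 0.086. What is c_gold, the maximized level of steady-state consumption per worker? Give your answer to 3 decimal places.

The effective depreciation rate is n + δ = 0.008 + 0.086 = 0.094.
Golden rule sets MPK = n+δ: 0.41·k^(0.41−1) = 0.094, so k_gold = (0.41/0.094)^(1/0.59) ≈ 12.1384.
y_gold = 12.1384^0.41 ≈ 2.7830.
c_gold = y_gold − (n+δ)·k_gold = 2.7830 − 0.094·12.1384 ≈ 1.6419.

c_gold ≈ 1.642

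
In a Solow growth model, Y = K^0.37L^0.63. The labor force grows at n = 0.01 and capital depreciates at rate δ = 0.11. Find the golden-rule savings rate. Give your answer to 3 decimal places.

s_gold = 0.370

The effective depreciation rate is n + δ = 0.01 + 0.11 = 0.12.
At the golden rule MPK = n+δ, and in any Cobb-Douglas steady state s = (n+δ)·k/y = MPK·k/y = capital's share 0.37.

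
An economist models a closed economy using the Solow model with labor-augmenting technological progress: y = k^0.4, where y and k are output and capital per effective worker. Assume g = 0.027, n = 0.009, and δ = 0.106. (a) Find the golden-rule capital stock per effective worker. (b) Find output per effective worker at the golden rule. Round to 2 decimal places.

n + g + δ = 0.009 + 0.027 + 0.106 = 0.142.
At the golden rule the marginal product of capital equals n+g+δ: 0.4·k^(0.4−1) = 0.142. Solving, k_gold = (0.4/0.142)^(1/0.6) ≈ 5.6185.
y_gold = 5.6185^0.4 ≈ 1.9946.

(a) k_gold ≈ 5.62; (b) y_gold ≈ 1.99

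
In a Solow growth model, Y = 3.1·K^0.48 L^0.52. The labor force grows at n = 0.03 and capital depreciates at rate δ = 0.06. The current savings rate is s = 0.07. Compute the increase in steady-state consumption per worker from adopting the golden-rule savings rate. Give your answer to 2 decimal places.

n + δ = 0.03 + 0.06 = 0.09.
Current steady state (s = 0.07): k* = (0.07·3.1/0.09)^(1/0.52) ≈ 5.4329, y* = 3.1·5.4329^0.48 ≈ 6.9852, c* = (1−0.07)·6.9852 ≈ 6.4962.
Setting f'(k) = n+δ gives 0.48·3.1·k^(0.48−1) = 0.09, hence k_gold = (0.48·3.1/0.09)^(1/0.52) ≈ 220.2931.
y_gold = 3.1·220.2931^0.48 ≈ 41.3049, c_gold = y_gold − 0.09·k_gold ≈ 21.4786.
Gain: Δc = 21.4786 − 6.4962 ≈ 14.9824.

Δc ≈ 14.98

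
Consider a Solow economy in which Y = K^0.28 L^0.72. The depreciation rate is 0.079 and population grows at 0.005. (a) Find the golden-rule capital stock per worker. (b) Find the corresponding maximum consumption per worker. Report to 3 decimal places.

(a) k_gold ≈ 5.324; (b) c_gold ≈ 1.150

Break-even investment rate: n + δ = 0.005 + 0.079 = 0.084.
Maximizing c = f(k) − (n+δ)·k gives f'(k) = n+δ, i.e. 0.28·k^(0.28−1) = 0.084, so k_gold = (0.28/0.084)^(1/0.72) ≈ 5.3238.
y_gold = 5.3238^0.28 ≈ 1.5971; c_gold = y_gold − 0.084·k_gold ≈ 1.1499.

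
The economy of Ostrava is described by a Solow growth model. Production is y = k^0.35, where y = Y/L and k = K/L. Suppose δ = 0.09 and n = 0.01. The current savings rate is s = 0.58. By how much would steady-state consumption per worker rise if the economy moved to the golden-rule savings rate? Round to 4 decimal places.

Δc ≈ 0.1938

The effective depreciation rate is n + δ = 0.01 + 0.09 = 0.1.
Current steady state (s = 0.58): k* = (0.58/0.1)^(1/0.65) ≈ 14.9453, y* = 14.9453^0.35 ≈ 2.5768, c* = (1−0.58)·2.5768 ≈ 1.0822.
Maximizing c = f(k) − (n+δ)·k gives f'(k) = n+δ, i.e. 0.35·k^(0.35−1) = 0.1, so k_gold = (0.35/0.1)^(1/0.65) ≈ 6.8711.
y_gold = 6.8711^0.35 ≈ 1.9632, c_gold = y_gold − 0.1·k_gold ≈ 1.2761.
Gain: Δc = 1.2761 − 1.0822 ≈ 0.1938.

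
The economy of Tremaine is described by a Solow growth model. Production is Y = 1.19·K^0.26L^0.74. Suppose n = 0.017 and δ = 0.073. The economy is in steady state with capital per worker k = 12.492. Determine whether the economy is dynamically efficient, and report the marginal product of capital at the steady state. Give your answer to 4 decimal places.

dynamically inefficient; MPK ≈ 0.0478

Capital per worker breaks even when investment replaces (n + δ)·k; here n + δ = 0.09.
MPK = 0.26·1.19·k^(0.26−1) = 0.26·1.19·12.492^(-0.74) ≈ 0.0478.
MPK < 0.09, so the economy is dynamically inefficient (over-saving).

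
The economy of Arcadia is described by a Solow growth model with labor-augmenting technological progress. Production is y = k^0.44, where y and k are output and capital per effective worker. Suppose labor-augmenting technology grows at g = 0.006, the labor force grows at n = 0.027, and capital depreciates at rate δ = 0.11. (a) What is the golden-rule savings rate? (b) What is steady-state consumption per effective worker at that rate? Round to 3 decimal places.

Break-even investment rate: n + g + δ = 0.027 + 0.006 + 0.11 = 0.143.
For Cobb-Douglas, s_gold equals capital's share: s_gold = 0.44.
Maximizing c = f(k) − (n+g+δ)·k gives f'(k) = n+g+δ, i.e. 0.44·k^(0.44−1) = 0.143, so k_gold = (0.44/0.143)^(1/0.56) ≈ 7.4411.
y_gold = 7.4411^0.44 ≈ 2.4184; c_gold = (1−0.44)·y_gold ≈ 1.3543.

(a) s_gold = 0.440; (b) c_gold ≈ 1.354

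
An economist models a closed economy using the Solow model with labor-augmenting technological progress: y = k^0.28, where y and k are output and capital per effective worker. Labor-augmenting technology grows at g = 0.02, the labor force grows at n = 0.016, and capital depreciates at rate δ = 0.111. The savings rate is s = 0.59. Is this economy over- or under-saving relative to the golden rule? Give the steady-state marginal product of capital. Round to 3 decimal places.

n + g + δ = 0.016 + 0.02 + 0.111 = 0.147.
Steady-state k*: s·k^0.28 = 0.147·k gives k* = (0.59/0.147)^(1/0.72) ≈ 6.8904.
MPK = 0.28·6.8904^(-0.72) ≈ 0.0698.
MPK < n+g+δ = 0.147, so the economy is dynamically inefficient (over-saving).

over-saving; MPK ≈ 0.070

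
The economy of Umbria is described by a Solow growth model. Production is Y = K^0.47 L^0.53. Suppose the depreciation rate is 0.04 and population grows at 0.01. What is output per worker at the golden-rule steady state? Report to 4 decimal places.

y_gold ≈ 7.2939

Capital per worker breaks even when investment replaces (n + δ)·k; here n + δ = 0.05.
Golden rule sets MPK = n+δ: 0.47·k^(0.47−1) = 0.05, so k_gold = (0.47/0.05)^(1/0.53) ≈ 68.5631.
Output: y_gold = k_gold^0.47 = 68.5631^0.47 ≈ 7.2939.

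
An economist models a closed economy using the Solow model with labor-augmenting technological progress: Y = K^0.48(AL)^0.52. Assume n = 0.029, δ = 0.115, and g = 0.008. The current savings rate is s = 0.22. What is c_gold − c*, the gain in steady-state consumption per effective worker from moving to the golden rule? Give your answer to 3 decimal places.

Δc ≈ 0.406

The effective depreciation rate is n + g + δ = 0.029 + 0.008 + 0.115 = 0.152.
Current steady state (s = 0.22): k* = (0.22/0.152)^(1/0.52) ≈ 2.0361, y* = 2.0361^0.48 ≈ 1.4068, c* = (1−0.22)·1.4068 ≈ 1.0973.
Golden rule sets MPK = n+g+δ: 0.48·k^(0.48−1) = 0.152, so k_gold = (0.48/0.152)^(1/0.52) ≈ 9.1281.
y_gold = 9.1281^0.48 ≈ 2.8906, c_gold = y_gold − 0.152·k_gold ≈ 1.5031.
Gain: Δc = 1.5031 − 1.0973 ≈ 0.4058.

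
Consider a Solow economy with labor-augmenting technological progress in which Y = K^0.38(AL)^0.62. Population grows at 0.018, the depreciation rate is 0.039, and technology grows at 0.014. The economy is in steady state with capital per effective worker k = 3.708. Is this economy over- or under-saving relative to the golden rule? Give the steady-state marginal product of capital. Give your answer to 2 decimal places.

under-saving; MPK ≈ 0.17

Capital per effective worker breaks even when investment replaces (n + g + δ)·k; here n + g + δ = 0.071.
MPK = 0.38·k^(0.38−1) = 0.38·3.708^(-0.62) ≈ 0.1686.
MPK > 0.071, so the economy is dynamically efficient (under-saving).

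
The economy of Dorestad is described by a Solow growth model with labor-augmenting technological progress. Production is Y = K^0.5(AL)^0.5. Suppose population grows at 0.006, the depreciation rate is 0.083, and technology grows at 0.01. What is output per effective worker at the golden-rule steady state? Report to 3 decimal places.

Break-even investment rate: n + g + δ = 0.006 + 0.01 + 0.083 = 0.099.
Setting f'(k) = n+g+δ gives 0.5·k^(0.5−1) = 0.099, hence k_gold = (0.5/0.099)^(1/0.5) ≈ 25.5076.
Output: y_gold = k_gold^0.5 = 25.5076^0.5 ≈ 5.0505.

y_gold ≈ 5.051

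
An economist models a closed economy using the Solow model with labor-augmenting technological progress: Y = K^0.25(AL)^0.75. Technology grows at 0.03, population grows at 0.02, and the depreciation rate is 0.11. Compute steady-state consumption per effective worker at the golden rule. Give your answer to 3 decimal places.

Capital per effective worker breaks even when investment replaces (n + g + δ)·k; here n + g + δ = 0.16.
Golden rule sets MPK = n+g+δ: 0.25·k^(0.25−1) = 0.16, so k_gold = (0.25/0.16)^(1/0.75) ≈ 1.8131.
y_gold = 1.8131^0.25 ≈ 1.1604.
c_gold = y_gold − (n+g+δ)·k_gold = 1.1604 − 0.16·1.8131 ≈ 0.8703.

c_gold ≈ 0.870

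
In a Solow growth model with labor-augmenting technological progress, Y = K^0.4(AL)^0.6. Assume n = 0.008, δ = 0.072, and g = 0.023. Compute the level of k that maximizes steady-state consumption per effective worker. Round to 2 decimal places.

k_gold ≈ 9.59

Break-even investment rate: n + g + δ = 0.008 + 0.023 + 0.072 = 0.103.
Maximizing c = f(k) − (n+g+δ)·k gives f'(k) = n+g+δ, i.e. 0.4·k^(0.4−1) = 0.103, so k_gold = (0.4/0.103)^(1/0.6) ≈ 9.5948.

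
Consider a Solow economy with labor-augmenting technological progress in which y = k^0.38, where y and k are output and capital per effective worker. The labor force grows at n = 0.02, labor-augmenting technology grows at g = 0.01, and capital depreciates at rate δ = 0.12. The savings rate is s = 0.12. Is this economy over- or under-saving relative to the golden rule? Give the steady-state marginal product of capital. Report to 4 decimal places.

under-saving; MPK ≈ 0.4750

The effective depreciation rate is n + g + δ = 0.02 + 0.01 + 0.12 = 0.15.
Steady-state k*: s·k^0.38 = 0.15·k gives k* = (0.12/0.15)^(1/0.62) ≈ 0.6977.
MPK = 0.38·0.6977^(-0.62) ≈ 0.4750.
MPK > n+g+δ = 0.15, so the economy is dynamically efficient (under-saving).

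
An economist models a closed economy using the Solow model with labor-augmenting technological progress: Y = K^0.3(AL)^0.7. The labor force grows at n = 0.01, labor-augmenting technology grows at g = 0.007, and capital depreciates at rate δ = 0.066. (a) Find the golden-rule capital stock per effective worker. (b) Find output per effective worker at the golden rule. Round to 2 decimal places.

Break-even investment rate: n + g + δ = 0.01 + 0.007 + 0.066 = 0.083.
Maximizing c = f(k) − (n+g+δ)·k gives f'(k) = n+g+δ, i.e. 0.3·k^(0.3−1) = 0.083, so k_gold = (0.3/0.083)^(1/0.7) ≈ 6.2691.
y_gold = 6.2691^0.3 ≈ 1.7344.

(a) k_gold ≈ 6.27; (b) y_gold ≈ 1.73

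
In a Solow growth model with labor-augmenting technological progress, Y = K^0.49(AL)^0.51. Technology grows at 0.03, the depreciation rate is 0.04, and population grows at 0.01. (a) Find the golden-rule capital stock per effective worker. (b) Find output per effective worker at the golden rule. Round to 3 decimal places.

(a) k_gold ≈ 34.942; (b) y_gold ≈ 5.705

n + g + δ = 0.01 + 0.03 + 0.04 = 0.08.
Golden rule sets MPK = n+g+δ: 0.49·k^(0.49−1) = 0.08, so k_gold = (0.49/0.08)^(1/0.51) ≈ 34.9418.
y_gold = 34.9418^0.49 ≈ 5.7048.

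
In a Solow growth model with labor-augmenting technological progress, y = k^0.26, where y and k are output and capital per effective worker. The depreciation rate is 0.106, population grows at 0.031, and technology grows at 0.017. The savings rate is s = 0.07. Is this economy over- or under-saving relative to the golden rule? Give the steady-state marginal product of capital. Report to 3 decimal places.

Capital per effective worker breaks even when investment replaces (n + g + δ)·k; here n + g + δ = 0.154.
Steady-state k*: s·k^0.26 = 0.154·k gives k* = (0.07/0.154)^(1/0.74) ≈ 0.3446.
MPK = 0.26·0.3446^(-0.74) ≈ 0.5720.
MPK > n+g+δ = 0.154, so the economy is dynamically efficient (under-saving).

under-saving; MPK ≈ 0.572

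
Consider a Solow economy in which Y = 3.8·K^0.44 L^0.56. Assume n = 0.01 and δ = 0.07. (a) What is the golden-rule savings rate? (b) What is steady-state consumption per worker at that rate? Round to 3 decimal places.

n + δ = 0.01 + 0.07 = 0.08.
For Cobb-Douglas, s_gold equals capital's share: s_gold = 0.44.
Golden rule sets MPK = n+δ: 0.44·3.8·k^(0.44−1) = 0.08, so k_gold = (0.44·3.8/0.08)^(1/0.56) ≈ 227.7215.
y_gold = 3.8·227.7215^0.44 ≈ 41.4039; c_gold = (1−0.44)·y_gold ≈ 23.1862.

(a) s_gold = 0.440; (b) c_gold ≈ 23.186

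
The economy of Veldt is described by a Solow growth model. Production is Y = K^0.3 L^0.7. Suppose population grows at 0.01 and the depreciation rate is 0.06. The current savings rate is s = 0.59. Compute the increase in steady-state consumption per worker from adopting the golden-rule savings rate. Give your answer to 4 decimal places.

Δc ≈ 0.2839

n + δ = 0.01 + 0.06 = 0.07.
Current steady state (s = 0.59): k* = (0.59/0.07)^(1/0.7) ≈ 21.0139, y* = 21.0139^0.3 ≈ 2.4932, c* = (1−0.59)·2.4932 ≈ 1.0222.
At the golden rule the marginal product of capital equals n+δ: 0.3·k^(0.3−1) = 0.07. Solving, k_gold = (0.3/0.07)^(1/0.7) ≈ 7.9963.
y_gold = 7.9963^0.3 ≈ 1.8658, c_gold = y_gold − 0.07·k_gold ≈ 1.3061.
Gain: Δc = 1.3061 − 1.0222 ≈ 0.2839.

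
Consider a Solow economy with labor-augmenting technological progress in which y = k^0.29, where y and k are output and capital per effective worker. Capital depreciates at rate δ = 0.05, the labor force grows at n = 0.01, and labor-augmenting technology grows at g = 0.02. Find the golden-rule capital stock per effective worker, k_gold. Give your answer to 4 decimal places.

k_gold ≈ 6.1342

n + g + δ = 0.01 + 0.02 + 0.05 = 0.08.
Setting f'(k) = n+g+δ gives 0.29·k^(0.29−1) = 0.08, hence k_gold = (0.29/0.08)^(1/0.71) ≈ 6.1342.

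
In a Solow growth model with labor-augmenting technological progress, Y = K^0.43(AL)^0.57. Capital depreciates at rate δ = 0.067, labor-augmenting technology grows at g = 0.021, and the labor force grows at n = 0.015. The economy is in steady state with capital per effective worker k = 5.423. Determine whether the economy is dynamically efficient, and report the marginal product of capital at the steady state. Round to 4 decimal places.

Break-even investment rate: n + g + δ = 0.015 + 0.021 + 0.067 = 0.103.
MPK = 0.43·k^(0.43−1) = 0.43·5.423^(-0.57) ≈ 0.1640.
MPK > 0.103, so the economy is dynamically efficient (under-saving).

dynamically efficient; MPK ≈ 0.1640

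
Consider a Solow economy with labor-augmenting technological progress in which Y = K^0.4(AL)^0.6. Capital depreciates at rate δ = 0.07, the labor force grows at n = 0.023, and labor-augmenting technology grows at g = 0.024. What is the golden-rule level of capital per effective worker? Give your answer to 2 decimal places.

k_gold ≈ 7.76

The effective depreciation rate is n + g + δ = 0.023 + 0.024 + 0.07 = 0.117.
Setting f'(k) = n+g+δ gives 0.4·k^(0.4−1) = 0.117, hence k_gold = (0.4/0.117)^(1/0.6) ≈ 7.7587.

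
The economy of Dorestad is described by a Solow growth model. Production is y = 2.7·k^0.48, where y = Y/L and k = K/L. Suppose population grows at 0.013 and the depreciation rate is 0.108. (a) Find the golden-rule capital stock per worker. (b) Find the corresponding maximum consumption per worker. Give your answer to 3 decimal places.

(a) k_gold ≈ 95.592; (b) c_gold ≈ 12.531

n + δ = 0.013 + 0.108 = 0.121.
Setting f'(k) = n+δ gives 0.48·2.7·k^(0.48−1) = 0.121, hence k_gold = (0.48·2.7/0.121)^(1/0.52) ≈ 95.5922.
y_gold = 2.7·95.5922^0.48 ≈ 24.0972; c_gold = y_gold − 0.121·k_gold ≈ 12.5305.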